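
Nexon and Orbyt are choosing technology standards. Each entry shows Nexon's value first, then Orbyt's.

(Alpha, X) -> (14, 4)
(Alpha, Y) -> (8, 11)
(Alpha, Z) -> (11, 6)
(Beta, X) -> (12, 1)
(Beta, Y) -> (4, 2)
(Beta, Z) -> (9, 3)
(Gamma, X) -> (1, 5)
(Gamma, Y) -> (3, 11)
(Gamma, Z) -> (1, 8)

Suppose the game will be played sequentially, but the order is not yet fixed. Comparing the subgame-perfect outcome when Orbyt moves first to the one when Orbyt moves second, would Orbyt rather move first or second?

If Nexon leads: Orbyt's best replies are Alpha→Y, Beta→Z, Gamma→Y; Nexon's induced payoffs 8, 9, 3; outcome (Beta, Z), payoffs (9, 3).
If Orbyt leads: Nexon's best replies are X→Alpha, Y→Alpha, Z→Alpha; Orbyt's induced payoffs 4, 11, 6; outcome (Alpha, Y), payoffs (8, 11).
Orbyt gets 11 moving first and 3 moving second, so Orbyt prefers to move first.

first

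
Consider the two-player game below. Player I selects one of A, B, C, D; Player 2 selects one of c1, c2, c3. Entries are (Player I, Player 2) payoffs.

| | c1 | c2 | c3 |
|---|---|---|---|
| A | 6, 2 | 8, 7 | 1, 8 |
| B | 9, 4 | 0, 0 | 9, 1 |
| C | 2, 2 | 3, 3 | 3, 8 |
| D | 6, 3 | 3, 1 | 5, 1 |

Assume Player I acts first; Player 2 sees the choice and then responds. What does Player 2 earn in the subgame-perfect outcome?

Work backward from Player 2's decision.
- A → Player 2 plays c3 (best of 2, 7, 8); Player I gets 1.
- B → Player 2 plays c1 (best of 4, 0, 1); Player I gets 9.
- C → Player 2 plays c3 (best of 2, 3, 8); Player I gets 3.
- D → Player 2 plays c1 (best of 3, 1, 1); Player I gets 6.
Among 1, 9, 3, 6, the best is 9 at B. Subgame-perfect outcome: (B, c1) with payoffs (9, 4).

4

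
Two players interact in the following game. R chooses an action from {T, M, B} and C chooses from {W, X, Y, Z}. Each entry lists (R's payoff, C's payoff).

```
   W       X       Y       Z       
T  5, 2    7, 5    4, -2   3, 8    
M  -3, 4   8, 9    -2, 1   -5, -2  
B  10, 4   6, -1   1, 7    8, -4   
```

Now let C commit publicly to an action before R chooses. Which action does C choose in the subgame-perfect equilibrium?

X

Backward induction with C moving first.
- W → R plays B (best of 5, -3, 10); C gets 4.
- X → R plays M (best of 7, 8, 6); C gets 9.
- Y → R plays T (best of 4, -2, 1); C gets -2.
- Z → R plays B (best of 3, -5, 8); C gets -4.
Maximizing over 4, 9, -2, -4, C chooses X. Subgame-perfect outcome: (M, X) with payoffs (8, 9).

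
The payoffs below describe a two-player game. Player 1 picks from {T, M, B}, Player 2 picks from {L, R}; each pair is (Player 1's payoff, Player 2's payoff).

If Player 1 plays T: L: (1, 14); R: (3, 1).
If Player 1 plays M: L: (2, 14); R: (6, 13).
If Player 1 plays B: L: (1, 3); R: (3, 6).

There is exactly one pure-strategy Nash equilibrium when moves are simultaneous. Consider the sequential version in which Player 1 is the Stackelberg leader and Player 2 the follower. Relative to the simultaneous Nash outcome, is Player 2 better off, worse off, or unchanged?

worse off

Work backward from Player 2's decision.
- T: BR = L, leader payoff 1.
- M: BR = L, leader payoff 2.
- B: BR = R, leader payoff 3.
Player 1's induced payoffs are 1, 2, 3, so Player 1 commits to B. Subgame-perfect outcome: (B, R) with payoffs (3, 6).
Now find the simultaneous Nash equilibrium.
Player 1's best replies: L→M; R→M.
Player 2's best replies: T→L; M→L; B→R.
The unique mutual best reply is (M, L), giving (2, 14).
Player 2 earns 6 sequentially versus 14 at the Nash outcome: worse off.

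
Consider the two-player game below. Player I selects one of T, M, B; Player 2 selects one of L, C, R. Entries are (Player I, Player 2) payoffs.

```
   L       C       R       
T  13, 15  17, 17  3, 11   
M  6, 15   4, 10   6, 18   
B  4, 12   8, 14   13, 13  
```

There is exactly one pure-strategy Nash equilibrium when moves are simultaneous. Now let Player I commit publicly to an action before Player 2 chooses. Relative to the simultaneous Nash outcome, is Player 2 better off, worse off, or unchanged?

Backward induction with Player I moving first.
- T → Player 2 plays C (best of 15, 17, 11); Player I gets 17.
- M → Player 2 plays R (best of 15, 10, 18); Player I gets 6.
- B → Player 2 plays C (best of 12, 14, 13); Player I gets 8.
Maximizing over 17, 6, 8, Player I chooses T. Subgame-perfect outcome: (T, C) with payoffs (17, 17).
Now find the simultaneous Nash equilibrium.
Player I's best replies: L→T; C→T; R→B.
Player 2's best replies: T→C; M→R; B→C.
The unique mutual best reply is (T, C), giving (17, 17).
Player 2 earns 17 sequentially versus 17 at the Nash outcome: unchanged.

unchanged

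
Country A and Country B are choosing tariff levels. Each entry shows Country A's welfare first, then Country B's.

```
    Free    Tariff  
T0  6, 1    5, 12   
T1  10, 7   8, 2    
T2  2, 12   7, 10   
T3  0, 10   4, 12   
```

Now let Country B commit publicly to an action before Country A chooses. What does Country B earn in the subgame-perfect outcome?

Country A best-responds to each possible Country B move:
- Free: Country A compares 6, 10, 2, 0 and picks T1; Country B would get 7.
- Tariff: Country A compares 5, 8, 7, 4 and picks T1; Country B would get 2.
Among 7, 2, the best is 7 at Free. Subgame-perfect outcome: (T1, Free) with payoffs (10, 7).

7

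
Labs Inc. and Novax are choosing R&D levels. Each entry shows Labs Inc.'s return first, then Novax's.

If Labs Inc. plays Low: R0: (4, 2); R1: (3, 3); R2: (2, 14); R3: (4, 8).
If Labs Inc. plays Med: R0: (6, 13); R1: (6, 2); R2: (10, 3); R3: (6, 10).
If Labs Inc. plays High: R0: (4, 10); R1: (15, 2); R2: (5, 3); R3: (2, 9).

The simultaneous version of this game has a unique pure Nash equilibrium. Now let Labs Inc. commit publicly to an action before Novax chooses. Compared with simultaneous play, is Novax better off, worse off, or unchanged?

Work backward from Novax's decision.
- Low: BR = R2, leader payoff 2.
- Med: BR = R0, leader payoff 6.
- High: BR = R0, leader payoff 4.
Among 2, 6, 4, the best is 6 at Med. Subgame-perfect outcome: (Med, R0) with payoffs (6, 13).
Under simultaneous play:
Labs Inc.'s best replies: R0→Med; R1→High; R2→Med; R3→Med.
Novax's best replies: Low→R2; Med→R0; High→R0.
The unique mutual best reply is (Med, R0), giving (6, 13).
Novax earns 13 sequentially versus 13 at the Nash outcome: unchanged.

unchanged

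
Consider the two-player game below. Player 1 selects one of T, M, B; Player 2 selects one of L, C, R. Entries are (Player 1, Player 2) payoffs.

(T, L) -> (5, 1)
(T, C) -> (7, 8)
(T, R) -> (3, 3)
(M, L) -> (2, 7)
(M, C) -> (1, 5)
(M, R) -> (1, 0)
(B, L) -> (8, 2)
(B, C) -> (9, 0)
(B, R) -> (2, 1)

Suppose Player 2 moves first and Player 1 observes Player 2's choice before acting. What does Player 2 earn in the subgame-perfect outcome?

3

Player 1 best-responds to each possible Player 2 move:
- L: BR = B, leader payoff 2.
- C: BR = B, leader payoff 0.
- R: BR = T, leader payoff 3.
Among 2, 0, 3, the best is 3 at R. Subgame-perfect outcome: (T, R) with payoffs (3, 3).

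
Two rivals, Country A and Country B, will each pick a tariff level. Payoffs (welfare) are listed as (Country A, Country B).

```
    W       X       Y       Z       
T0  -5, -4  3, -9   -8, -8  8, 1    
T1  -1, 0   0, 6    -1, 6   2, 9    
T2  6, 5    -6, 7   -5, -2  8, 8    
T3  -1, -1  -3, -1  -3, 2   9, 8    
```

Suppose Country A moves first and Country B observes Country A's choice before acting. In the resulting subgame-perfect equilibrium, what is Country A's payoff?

Solve by backward induction (Country A leads).
- T0: Country B compares -4, -9, -8, 1 and picks Z; Country A would get 8.
- T1: Country B compares 0, 6, 6, 9 and picks Z; Country A would get 2.
- T2: Country B compares 5, 7, -2, 8 and picks Z; Country A would get 8.
- T3: Country B compares -1, -1, 2, 8 and picks Z; Country A would get 9.
Among 8, 2, 8, 9, the best is 9 at T3. Subgame-perfect outcome: (T3, Z) with payoffs (9, 8).

9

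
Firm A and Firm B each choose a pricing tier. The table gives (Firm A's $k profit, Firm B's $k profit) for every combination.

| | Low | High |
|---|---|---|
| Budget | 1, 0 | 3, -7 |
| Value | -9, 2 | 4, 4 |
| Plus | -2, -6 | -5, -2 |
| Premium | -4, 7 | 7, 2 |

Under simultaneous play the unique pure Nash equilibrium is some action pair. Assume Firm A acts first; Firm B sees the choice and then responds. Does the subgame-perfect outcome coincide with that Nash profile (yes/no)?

no

Backward induction with Firm A moving first.
- Budget: Firm B compares 0, -7 and picks Low; Firm A would get 1.
- Value: Firm B compares 2, 4 and picks High; Firm A would get 4.
- Plus: Firm B compares -6, -2 and picks High; Firm A would get -5.
- Premium: Firm B compares 7, 2 and picks Low; Firm A would get -4.
Among 1, 4, -5, -4, the best is 4 at Value. Subgame-perfect outcome: (Value, High) with payoffs (4, 4).
Now find the simultaneous Nash equilibrium.
Firm A's best replies: Low→Budget; High→Premium.
Firm B's best replies: Budget→Low; Value→High; Plus→High; Premium→Low.
The unique mutual best reply is (Budget, Low), giving (1, 0).
Sequential outcome (Value, High) differs from the Nash profile (Budget, Low).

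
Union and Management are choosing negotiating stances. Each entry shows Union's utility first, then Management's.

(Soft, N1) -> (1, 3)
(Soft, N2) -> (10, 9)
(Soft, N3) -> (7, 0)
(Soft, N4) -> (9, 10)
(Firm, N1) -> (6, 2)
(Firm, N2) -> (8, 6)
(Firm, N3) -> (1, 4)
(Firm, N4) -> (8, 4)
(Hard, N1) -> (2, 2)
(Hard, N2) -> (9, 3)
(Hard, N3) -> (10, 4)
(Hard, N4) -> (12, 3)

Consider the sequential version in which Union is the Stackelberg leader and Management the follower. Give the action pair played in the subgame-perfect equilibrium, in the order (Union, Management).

Backward induction with Union moving first.
- Soft → Management plays N4 (best of 3, 9, 0, 10); Union gets 9.
- Firm → Management plays N2 (best of 2, 6, 4, 4); Union gets 8.
- Hard → Management plays N3 (best of 2, 3, 4, 3); Union gets 10.
Union's induced payoffs are 9, 8, 10, so Union commits to Hard. Subgame-perfect outcome: (Hard, N3) with payoffs (10, 4).

(Hard, N3)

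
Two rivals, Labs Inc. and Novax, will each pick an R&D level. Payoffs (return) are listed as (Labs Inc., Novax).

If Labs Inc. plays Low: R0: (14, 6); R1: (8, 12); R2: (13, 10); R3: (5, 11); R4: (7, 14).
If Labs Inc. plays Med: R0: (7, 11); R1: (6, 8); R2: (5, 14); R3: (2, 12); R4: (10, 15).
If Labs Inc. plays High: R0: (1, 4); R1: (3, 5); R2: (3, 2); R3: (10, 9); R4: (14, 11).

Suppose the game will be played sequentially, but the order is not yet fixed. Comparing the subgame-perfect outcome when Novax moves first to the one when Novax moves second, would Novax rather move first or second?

first

If Labs Inc. leads: Novax's best replies are Low→R4, Med→R4, High→R4; Labs Inc.'s induced payoffs 7, 10, 14; outcome (High, R4), payoffs (14, 11).
If Novax leads: Labs Inc.'s best replies are R0→Low, R1→Low, R2→Low, R3→High, R4→High; Novax's induced payoffs 6, 12, 10, 9, 11; outcome (Low, R1), payoffs (8, 12).
Novax gets 12 moving first and 11 moving second, so Novax prefers to move first.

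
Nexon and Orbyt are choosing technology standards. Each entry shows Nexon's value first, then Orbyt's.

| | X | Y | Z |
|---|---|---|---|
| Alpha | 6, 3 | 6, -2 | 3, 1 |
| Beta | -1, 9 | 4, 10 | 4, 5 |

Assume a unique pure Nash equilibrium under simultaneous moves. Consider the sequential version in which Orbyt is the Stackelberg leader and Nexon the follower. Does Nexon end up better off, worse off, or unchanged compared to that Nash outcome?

Solve by backward induction (Orbyt leads).
- X: BR = Alpha, leader payoff 3.
- Y: BR = Alpha, leader payoff -2.
- Z: BR = Beta, leader payoff 5.
Maximizing over 3, -2, 5, Orbyt chooses Z. Subgame-perfect outcome: (Beta, Z) with payoffs (4, 5).
Under simultaneous play:
Nexon's best replies: X→Alpha; Y→Alpha; Z→Beta.
Orbyt's best replies: Alpha→X; Beta→Y.
Only (Alpha, X) has each player best-responding; Nash payoffs (6, 3).
Nexon earns 4 sequentially versus 6 at the Nash outcome: worse off.

worse off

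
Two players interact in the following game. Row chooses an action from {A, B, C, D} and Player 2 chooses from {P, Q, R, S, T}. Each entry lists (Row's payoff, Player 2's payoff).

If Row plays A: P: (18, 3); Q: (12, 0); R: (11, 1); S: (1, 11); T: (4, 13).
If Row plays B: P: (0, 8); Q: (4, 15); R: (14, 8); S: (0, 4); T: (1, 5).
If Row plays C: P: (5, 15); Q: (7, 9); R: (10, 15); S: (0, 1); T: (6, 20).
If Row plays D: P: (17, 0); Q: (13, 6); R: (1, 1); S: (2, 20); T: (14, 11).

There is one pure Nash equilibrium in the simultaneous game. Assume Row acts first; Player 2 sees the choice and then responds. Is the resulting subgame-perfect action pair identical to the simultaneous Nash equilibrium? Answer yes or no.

no

Work backward from Player 2's decision.
- A: BR = T, leader payoff 4.
- B: BR = Q, leader payoff 4.
- C: BR = T, leader payoff 6.
- D: BR = S, leader payoff 2.
Row's induced payoffs are 4, 4, 6, 2, so Row commits to C. Subgame-perfect outcome: (C, T) with payoffs (6, 20).
For the simultaneous game, intersect best replies.
Row's best replies: P→A; Q→D; R→B; S→D; T→D.
Player 2's best replies: A→T; B→Q; C→T; D→S.
The unique mutual best reply is (D, S), giving (2, 20).
Sequential outcome (C, T) differs from the Nash profile (D, S).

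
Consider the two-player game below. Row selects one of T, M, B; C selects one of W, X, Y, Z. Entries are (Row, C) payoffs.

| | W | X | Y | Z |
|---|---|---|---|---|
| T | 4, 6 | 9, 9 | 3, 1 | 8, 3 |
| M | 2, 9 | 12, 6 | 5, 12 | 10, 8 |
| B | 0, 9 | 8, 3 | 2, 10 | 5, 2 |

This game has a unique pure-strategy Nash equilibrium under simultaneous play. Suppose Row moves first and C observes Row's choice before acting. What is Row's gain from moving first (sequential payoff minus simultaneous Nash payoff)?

C best-responds to each possible Row move:
- T → C plays X (best of 6, 9, 1, 3); Row gets 9.
- M → C plays Y (best of 9, 6, 12, 8); Row gets 5.
- B → C plays Y (best of 9, 3, 10, 2); Row gets 2.
Among 9, 5, 2, the best is 9 at T. Subgame-perfect outcome: (T, X) with payoffs (9, 9).
Now find the simultaneous Nash equilibrium.
Row's best replies: W→T; X→M; Y→M; Z→M.
C's best replies: T→X; M→Y; B→Y.
Only (M, Y) has each player best-responding; Nash payoffs (5, 12).
Row's commitment gain: 9 − 5 = 4.

4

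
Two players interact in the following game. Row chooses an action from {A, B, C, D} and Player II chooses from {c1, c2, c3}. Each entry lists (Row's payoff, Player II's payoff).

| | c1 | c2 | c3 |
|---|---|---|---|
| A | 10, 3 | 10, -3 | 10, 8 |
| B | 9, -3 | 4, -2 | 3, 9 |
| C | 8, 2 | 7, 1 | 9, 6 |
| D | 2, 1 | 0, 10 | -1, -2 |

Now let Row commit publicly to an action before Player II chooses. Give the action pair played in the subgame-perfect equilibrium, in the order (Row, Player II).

(A, c3)

Solve by backward induction (Row leads).
- A → Player II plays c3 (best of 3, -3, 8); Row gets 10.
- B → Player II plays c3 (best of -3, -2, 9); Row gets 3.
- C → Player II plays c3 (best of 2, 1, 6); Row gets 9.
- D → Player II plays c2 (best of 1, 10, -2); Row gets 0.
Row's induced payoffs are 10, 3, 9, 0, so Row commits to A. Subgame-perfect outcome: (A, c3) with payoffs (10, 8).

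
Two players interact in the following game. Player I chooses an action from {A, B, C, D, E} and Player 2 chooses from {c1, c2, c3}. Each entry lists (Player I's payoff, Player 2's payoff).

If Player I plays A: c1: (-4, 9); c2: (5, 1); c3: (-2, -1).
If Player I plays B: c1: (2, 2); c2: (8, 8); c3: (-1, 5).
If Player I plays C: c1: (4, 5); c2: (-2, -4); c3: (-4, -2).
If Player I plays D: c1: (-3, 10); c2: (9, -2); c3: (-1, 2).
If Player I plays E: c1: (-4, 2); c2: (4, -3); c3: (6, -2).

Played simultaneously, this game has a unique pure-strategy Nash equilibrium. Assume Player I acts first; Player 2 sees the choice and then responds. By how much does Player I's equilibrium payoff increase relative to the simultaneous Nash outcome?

4

Player 2 best-responds to each possible Player I move:
- A → Player 2 plays c1 (best of 9, 1, -1); Player I gets -4.
- B → Player 2 plays c2 (best of 2, 8, 5); Player I gets 8.
- C → Player 2 plays c1 (best of 5, -4, -2); Player I gets 4.
- D → Player 2 plays c1 (best of 10, -2, 2); Player I gets -3.
- E → Player 2 plays c1 (best of 2, -3, -2); Player I gets -4.
Maximizing over -4, 8, 4, -3, -4, Player I chooses B. Subgame-perfect outcome: (B, c2) with payoffs (8, 8).
Under simultaneous play:
Player I's best replies: c1→C; c2→D; c3→E.
Player 2's best replies: A→c1; B→c2; C→c1; D→c1; E→c1.
Only (C, c1) has each player best-responding; Nash payoffs (4, 5).
Player I's commitment gain: 8 − 4 = 4.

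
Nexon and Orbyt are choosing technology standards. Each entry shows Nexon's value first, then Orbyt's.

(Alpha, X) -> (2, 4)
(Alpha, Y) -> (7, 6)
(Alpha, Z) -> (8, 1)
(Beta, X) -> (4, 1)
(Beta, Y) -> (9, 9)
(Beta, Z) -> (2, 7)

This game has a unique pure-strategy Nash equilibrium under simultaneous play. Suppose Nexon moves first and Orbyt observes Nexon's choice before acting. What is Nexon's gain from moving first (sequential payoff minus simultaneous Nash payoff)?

0

Work backward from Orbyt's decision.
- Alpha → Orbyt plays Y (best of 4, 6, 1); Nexon gets 7.
- Beta → Orbyt plays Y (best of 1, 9, 7); Nexon gets 9.
Nexon's induced payoffs are 7, 9, so Nexon commits to Beta. Subgame-perfect outcome: (Beta, Y) with payoffs (9, 9).
For the simultaneous game, intersect best replies.
Nexon's best replies: X→Beta; Y→Beta; Z→Alpha.
Orbyt's best replies: Alpha→Y; Beta→Y.
Only (Beta, Y) has each player best-responding; Nash payoffs (9, 9).
Nexon's commitment gain: 9 − 9 = 0.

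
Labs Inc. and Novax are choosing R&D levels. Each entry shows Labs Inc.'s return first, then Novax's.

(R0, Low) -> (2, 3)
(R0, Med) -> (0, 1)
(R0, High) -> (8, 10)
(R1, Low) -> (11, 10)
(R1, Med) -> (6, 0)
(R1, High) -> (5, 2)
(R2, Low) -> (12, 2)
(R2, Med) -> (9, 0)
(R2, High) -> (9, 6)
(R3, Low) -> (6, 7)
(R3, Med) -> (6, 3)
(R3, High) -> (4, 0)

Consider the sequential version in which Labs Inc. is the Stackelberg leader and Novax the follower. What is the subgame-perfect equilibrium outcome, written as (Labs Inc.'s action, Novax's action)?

(R1, Low)

Solve by backward induction (Labs Inc. leads).
- R0 → Novax plays High (best of 3, 1, 10); Labs Inc. gets 8.
- R1 → Novax plays Low (best of 10, 0, 2); Labs Inc. gets 11.
- R2 → Novax plays High (best of 2, 0, 6); Labs Inc. gets 9.
- R3 → Novax plays Low (best of 7, 3, 0); Labs Inc. gets 6.
Labs Inc.'s induced payoffs are 8, 11, 9, 6, so Labs Inc. commits to R1. Subgame-perfect outcome: (R1, Low) with payoffs (11, 10).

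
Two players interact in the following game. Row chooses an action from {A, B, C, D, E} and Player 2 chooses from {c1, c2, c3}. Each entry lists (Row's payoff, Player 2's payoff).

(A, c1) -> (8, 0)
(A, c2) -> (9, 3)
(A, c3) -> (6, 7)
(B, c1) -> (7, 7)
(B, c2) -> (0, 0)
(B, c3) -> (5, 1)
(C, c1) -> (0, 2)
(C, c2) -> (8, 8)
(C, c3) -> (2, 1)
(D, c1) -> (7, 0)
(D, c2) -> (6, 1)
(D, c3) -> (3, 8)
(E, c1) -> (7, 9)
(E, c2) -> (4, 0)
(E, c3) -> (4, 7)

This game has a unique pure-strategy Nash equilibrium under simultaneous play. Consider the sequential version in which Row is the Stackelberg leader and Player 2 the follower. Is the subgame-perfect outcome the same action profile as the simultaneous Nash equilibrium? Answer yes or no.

Backward induction with Row moving first.
- A: BR = c3, leader payoff 6.
- B: BR = c1, leader payoff 7.
- C: BR = c2, leader payoff 8.
- D: BR = c3, leader payoff 3.
- E: BR = c1, leader payoff 7.
Row's induced payoffs are 6, 7, 8, 3, 7, so Row commits to C. Subgame-perfect outcome: (C, c2) with payoffs (8, 8).
Under simultaneous play:
Row's best replies: c1→A; c2→A; c3→A.
Player 2's best replies: A→c3; B→c1; C→c2; D→c3; E→c1.
Only (A, c3) has each player best-responding; Nash payoffs (6, 7).
Sequential outcome (C, c2) differs from the Nash profile (A, c3).

no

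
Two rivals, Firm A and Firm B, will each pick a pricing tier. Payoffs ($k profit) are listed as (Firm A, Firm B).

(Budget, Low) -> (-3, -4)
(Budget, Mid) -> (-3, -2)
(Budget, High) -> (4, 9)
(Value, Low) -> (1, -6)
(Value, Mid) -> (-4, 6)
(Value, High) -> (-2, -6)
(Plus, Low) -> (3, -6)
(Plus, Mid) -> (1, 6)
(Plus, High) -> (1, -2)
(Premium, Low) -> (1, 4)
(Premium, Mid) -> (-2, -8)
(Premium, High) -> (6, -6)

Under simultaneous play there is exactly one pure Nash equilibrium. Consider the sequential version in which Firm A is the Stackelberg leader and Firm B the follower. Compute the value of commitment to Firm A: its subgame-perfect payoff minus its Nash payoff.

3

Work backward from Firm B's decision.
- Budget: Firm B compares -4, -2, 9 and picks High; Firm A would get 4.
- Value: Firm B compares -6, 6, -6 and picks Mid; Firm A would get -4.
- Plus: Firm B compares -6, 6, -2 and picks Mid; Firm A would get 1.
- Premium: Firm B compares 4, -8, -6 and picks Low; Firm A would get 1.
Maximizing over 4, -4, 1, 1, Firm A chooses Budget. Subgame-perfect outcome: (Budget, High) with payoffs (4, 9).
Now find the simultaneous Nash equilibrium.
Firm A's best replies: Low→Plus; Mid→Plus; High→Premium.
Firm B's best replies: Budget→High; Value→Mid; Plus→Mid; Premium→Low.
Only (Plus, Mid) has each player best-responding; Nash payoffs (1, 6).
Firm A's commitment gain: 4 − 1 = 3.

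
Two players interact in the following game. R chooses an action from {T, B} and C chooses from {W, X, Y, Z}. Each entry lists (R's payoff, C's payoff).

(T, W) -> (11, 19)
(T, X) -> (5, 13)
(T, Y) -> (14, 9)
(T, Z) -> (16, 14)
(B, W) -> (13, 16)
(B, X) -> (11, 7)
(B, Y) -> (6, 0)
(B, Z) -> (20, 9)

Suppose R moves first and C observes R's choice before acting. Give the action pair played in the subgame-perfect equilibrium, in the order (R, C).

(B, W)

Solve by backward induction (R leads).
- T: C compares 19, 13, 9, 14 and picks W; R would get 11.
- B: C compares 16, 7, 0, 9 and picks W; R would get 13.
Among 11, 13, the best is 13 at B. Subgame-perfect outcome: (B, W) with payoffs (13, 16).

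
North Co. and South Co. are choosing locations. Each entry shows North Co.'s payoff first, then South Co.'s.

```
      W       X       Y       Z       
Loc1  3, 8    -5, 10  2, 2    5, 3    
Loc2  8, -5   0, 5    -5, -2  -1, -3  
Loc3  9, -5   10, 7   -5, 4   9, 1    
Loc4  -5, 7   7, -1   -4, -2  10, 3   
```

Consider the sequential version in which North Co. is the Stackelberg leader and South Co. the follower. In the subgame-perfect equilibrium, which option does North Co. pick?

Backward induction with North Co. moving first.
- Loc1 → South Co. plays X (best of 8, 10, 2, 3); North Co. gets -5.
- Loc2 → South Co. plays X (best of -5, 5, -2, -3); North Co. gets 0.
- Loc3 → South Co. plays X (best of -5, 7, 4, 1); North Co. gets 10.
- Loc4 → South Co. plays W (best of 7, -1, -2, 3); North Co. gets -5.
North Co.'s induced payoffs are -5, 0, 10, -5, so North Co. commits to Loc3. Subgame-perfect outcome: (Loc3, X) with payoffs (10, 7).

Loc3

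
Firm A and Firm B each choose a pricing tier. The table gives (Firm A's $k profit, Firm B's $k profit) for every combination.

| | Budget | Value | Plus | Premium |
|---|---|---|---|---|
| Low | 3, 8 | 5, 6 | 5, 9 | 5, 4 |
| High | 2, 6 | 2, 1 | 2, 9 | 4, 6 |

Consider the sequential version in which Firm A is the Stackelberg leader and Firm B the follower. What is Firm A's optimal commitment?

Low

Work backward from Firm B's decision.
- Low: BR = Plus, leader payoff 5.
- High: BR = Plus, leader payoff 2.
Among 5, 2, the best is 5 at Low. Subgame-perfect outcome: (Low, Plus) with payoffs (5, 9).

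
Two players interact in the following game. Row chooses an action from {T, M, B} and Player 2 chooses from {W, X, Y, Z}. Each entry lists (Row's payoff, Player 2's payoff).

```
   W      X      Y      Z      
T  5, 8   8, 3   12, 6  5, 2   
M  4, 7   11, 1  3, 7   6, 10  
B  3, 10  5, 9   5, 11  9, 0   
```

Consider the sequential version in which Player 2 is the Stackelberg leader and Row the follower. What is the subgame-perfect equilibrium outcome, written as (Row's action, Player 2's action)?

(T, W)

Solve by backward induction (Player 2 leads).
- W → Row plays T (best of 5, 4, 3); Player 2 gets 8.
- X → Row plays M (best of 8, 11, 5); Player 2 gets 1.
- Y → Row plays T (best of 12, 3, 5); Player 2 gets 6.
- Z → Row plays B (best of 5, 6, 9); Player 2 gets 0.
Among 8, 1, 6, 0, the best is 8 at W. Subgame-perfect outcome: (T, W) with payoffs (5, 8).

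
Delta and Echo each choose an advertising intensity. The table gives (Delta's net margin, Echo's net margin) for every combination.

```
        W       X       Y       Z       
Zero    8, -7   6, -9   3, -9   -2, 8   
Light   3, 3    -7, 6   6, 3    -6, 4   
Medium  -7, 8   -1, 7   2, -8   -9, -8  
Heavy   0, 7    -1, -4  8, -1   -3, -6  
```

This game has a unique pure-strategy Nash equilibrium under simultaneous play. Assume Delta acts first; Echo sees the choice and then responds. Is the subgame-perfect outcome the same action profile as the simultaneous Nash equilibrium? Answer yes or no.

no

Echo best-responds to each possible Delta move:
- Zero: BR = Z, leader payoff -2.
- Light: BR = X, leader payoff -7.
- Medium: BR = W, leader payoff -7.
- Heavy: BR = W, leader payoff 0.
Delta's induced payoffs are -2, -7, -7, 0, so Delta commits to Heavy. Subgame-perfect outcome: (Heavy, W) with payoffs (0, 7).
For the simultaneous game, intersect best replies.
Delta's best replies: W→Zero; X→Zero; Y→Heavy; Z→Zero.
Echo's best replies: Zero→Z; Light→X; Medium→W; Heavy→W.
The unique mutual best reply is (Zero, Z), giving (-2, 8).
Sequential outcome (Heavy, W) differs from the Nash profile (Zero, Z).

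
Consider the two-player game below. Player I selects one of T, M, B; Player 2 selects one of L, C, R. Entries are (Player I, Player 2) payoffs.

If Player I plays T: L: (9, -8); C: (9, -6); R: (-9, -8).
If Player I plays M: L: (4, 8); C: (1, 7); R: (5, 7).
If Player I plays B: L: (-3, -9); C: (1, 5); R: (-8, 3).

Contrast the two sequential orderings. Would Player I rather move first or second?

first

If Player I leads: Player 2's best replies are T→C, M→L, B→C; Player I's induced payoffs 9, 4, 1; outcome (T, C), payoffs (9, -6).
If Player 2 leads: Player I's best replies are L→T, C→T, R→M; Player 2's induced payoffs -8, -6, 7; outcome (M, R), payoffs (5, 7).
Player I gets 9 moving first and 5 moving second, so Player I prefers to move first.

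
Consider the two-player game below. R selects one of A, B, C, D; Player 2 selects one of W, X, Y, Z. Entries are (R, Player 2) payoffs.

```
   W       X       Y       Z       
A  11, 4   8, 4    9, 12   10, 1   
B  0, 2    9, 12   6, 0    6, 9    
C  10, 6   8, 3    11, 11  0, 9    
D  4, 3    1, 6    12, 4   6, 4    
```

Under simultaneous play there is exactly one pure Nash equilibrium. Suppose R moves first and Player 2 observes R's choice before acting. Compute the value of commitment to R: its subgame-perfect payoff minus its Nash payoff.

2

Backward induction with R moving first.
- A: BR = Y, leader payoff 9.
- B: BR = X, leader payoff 9.
- C: BR = Y, leader payoff 11.
- D: BR = X, leader payoff 1.
Among 9, 9, 11, 1, the best is 11 at C. Subgame-perfect outcome: (C, Y) with payoffs (11, 11).
For the simultaneous game, intersect best replies.
R's best replies: W→A; X→B; Y→D; Z→A.
Player 2's best replies: A→Y; B→X; C→Y; D→X.
Only (B, X) has each player best-responding; Nash payoffs (9, 12).
R's commitment gain: 11 − 9 = 2.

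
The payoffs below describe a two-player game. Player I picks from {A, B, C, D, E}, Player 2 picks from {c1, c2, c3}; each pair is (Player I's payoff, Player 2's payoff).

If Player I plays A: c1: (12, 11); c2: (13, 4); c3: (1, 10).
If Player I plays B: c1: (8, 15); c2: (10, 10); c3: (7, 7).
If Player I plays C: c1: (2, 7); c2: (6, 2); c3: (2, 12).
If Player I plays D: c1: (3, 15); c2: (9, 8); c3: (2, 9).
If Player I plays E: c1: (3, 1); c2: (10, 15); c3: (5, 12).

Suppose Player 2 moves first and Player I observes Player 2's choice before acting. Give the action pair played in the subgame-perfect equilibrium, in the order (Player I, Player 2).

(A, c1)

Work backward from Player I's decision.
- c1: BR = A, leader payoff 11.
- c2: BR = A, leader payoff 4.
- c3: BR = B, leader payoff 7.
Among 11, 4, 7, the best is 11 at c1. Subgame-perfect outcome: (A, c1) with payoffs (12, 11).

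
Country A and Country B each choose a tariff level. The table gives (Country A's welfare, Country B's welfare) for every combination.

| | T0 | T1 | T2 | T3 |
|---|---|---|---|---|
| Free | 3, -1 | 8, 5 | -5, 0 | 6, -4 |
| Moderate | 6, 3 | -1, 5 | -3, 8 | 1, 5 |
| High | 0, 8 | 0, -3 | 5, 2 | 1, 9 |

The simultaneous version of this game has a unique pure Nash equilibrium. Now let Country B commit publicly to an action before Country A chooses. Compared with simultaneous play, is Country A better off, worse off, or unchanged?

unchanged

Country A best-responds to each possible Country B move:
- T0 → Country A plays Moderate (best of 3, 6, 0); Country B gets 3.
- T1 → Country A plays Free (best of 8, -1, 0); Country B gets 5.
- T2 → Country A plays High (best of -5, -3, 5); Country B gets 2.
- T3 → Country A plays Free (best of 6, 1, 1); Country B gets -4.
Among 3, 5, 2, -4, the best is 5 at T1. Subgame-perfect outcome: (Free, T1) with payoffs (8, 5).
For the simultaneous game, intersect best replies.
Country A's best replies: T0→Moderate; T1→Free; T2→High; T3→Free.
Country B's best replies: Free→T1; Moderate→T2; High→T3.
Only (Free, T1) has each player best-responding; Nash payoffs (8, 5).
Country A earns 8 sequentially versus 8 at the Nash outcome: unchanged.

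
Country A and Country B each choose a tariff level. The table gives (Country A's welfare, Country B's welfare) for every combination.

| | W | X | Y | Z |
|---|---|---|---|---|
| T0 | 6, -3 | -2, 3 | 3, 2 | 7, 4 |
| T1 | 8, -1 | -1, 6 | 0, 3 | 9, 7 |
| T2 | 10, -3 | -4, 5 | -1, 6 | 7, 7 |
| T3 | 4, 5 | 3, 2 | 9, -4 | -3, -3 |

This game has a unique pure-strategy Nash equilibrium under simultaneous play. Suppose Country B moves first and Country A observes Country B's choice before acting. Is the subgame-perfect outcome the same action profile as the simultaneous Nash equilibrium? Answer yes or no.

yes

Country A best-responds to each possible Country B move:
- W → Country A plays T2 (best of 6, 8, 10, 4); Country B gets -3.
- X → Country A plays T3 (best of -2, -1, -4, 3); Country B gets 2.
- Y → Country A plays T3 (best of 3, 0, -1, 9); Country B gets -4.
- Z → Country A plays T1 (best of 7, 9, 7, -3); Country B gets 7.
Among -3, 2, -4, 7, the best is 7 at Z. Subgame-perfect outcome: (T1, Z) with payoffs (9, 7).
For the simultaneous game, intersect best replies.
Country A's best replies: W→T2; X→T3; Y→T3; Z→T1.
Country B's best replies: T0→Z; T1→Z; T2→Z; T3→W.
Only (T1, Z) has each player best-responding; Nash payoffs (9, 7).
Sequential outcome (T1, Z) coincides with the Nash profile (T1, Z).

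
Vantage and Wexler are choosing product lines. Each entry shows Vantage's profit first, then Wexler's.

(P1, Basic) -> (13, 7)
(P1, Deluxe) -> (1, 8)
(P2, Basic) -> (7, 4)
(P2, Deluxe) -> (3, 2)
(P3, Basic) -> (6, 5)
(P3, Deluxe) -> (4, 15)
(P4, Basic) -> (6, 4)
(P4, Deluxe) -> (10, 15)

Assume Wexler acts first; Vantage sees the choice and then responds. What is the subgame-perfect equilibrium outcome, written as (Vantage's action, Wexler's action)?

Work backward from Vantage's decision.
- Basic: Vantage compares 13, 7, 6, 6 and picks P1; Wexler would get 7.
- Deluxe: Vantage compares 1, 3, 4, 10 and picks P4; Wexler would get 15.
Wexler's induced payoffs are 7, 15, so Wexler commits to Deluxe. Subgame-perfect outcome: (P4, Deluxe) with payoffs (10, 15).

(P4, Deluxe)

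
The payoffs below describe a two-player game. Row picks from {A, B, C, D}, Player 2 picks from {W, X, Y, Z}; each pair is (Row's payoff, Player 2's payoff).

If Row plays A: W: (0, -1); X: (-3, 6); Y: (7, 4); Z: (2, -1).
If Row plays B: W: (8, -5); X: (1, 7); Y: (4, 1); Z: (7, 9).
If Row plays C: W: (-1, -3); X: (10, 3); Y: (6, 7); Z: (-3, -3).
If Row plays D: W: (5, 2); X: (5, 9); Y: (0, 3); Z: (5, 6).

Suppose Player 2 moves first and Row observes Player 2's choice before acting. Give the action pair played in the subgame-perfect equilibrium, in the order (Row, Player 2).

(B, Z)

Row best-responds to each possible Player 2 move:
- W: Row compares 0, 8, -1, 5 and picks B; Player 2 would get -5.
- X: Row compares -3, 1, 10, 5 and picks C; Player 2 would get 3.
- Y: Row compares 7, 4, 6, 0 and picks A; Player 2 would get 4.
- Z: Row compares 2, 7, -3, 5 and picks B; Player 2 would get 9.
Player 2's induced payoffs are -5, 3, 4, 9, so Player 2 commits to Z. Subgame-perfect outcome: (B, Z) with payoffs (7, 9).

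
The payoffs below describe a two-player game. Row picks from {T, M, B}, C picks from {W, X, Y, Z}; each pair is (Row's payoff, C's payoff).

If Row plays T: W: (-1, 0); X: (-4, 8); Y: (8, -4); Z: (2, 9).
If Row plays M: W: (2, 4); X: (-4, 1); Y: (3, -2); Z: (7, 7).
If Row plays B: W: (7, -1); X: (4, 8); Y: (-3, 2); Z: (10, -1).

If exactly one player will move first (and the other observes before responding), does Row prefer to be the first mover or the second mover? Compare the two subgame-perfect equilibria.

first

If Row leads: C's best replies are T→Z, M→Z, B→X; Row's induced payoffs 2, 7, 4; outcome (M, Z), payoffs (7, 7).
If C leads: Row's best replies are W→B, X→B, Y→T, Z→B; C's induced payoffs -1, 8, -4, -1; outcome (B, X), payoffs (4, 8).
Row gets 7 moving first and 4 moving second, so Row prefers to move first.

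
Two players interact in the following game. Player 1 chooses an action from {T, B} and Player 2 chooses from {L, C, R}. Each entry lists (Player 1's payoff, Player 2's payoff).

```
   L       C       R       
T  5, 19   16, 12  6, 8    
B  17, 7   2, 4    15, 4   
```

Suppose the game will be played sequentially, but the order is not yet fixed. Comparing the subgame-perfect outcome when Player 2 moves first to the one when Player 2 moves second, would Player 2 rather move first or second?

first

If Player 1 leads: Player 2's best replies are T→L, B→L; Player 1's induced payoffs 5, 17; outcome (B, L), payoffs (17, 7).
If Player 2 leads: Player 1's best replies are L→B, C→T, R→B; Player 2's induced payoffs 7, 12, 4; outcome (T, C), payoffs (16, 12).
Player 2 gets 12 moving first and 7 moving second, so Player 2 prefers to move first.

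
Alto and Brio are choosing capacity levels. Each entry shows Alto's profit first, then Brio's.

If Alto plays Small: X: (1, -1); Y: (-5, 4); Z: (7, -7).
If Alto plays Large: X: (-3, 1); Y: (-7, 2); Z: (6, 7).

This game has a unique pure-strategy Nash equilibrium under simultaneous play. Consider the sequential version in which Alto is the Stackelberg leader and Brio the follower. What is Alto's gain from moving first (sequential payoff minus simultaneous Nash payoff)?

Solve by backward induction (Alto leads).
- Small: BR = Y, leader payoff -5.
- Large: BR = Z, leader payoff 6.
Alto's induced payoffs are -5, 6, so Alto commits to Large. Subgame-perfect outcome: (Large, Z) with payoffs (6, 7).
Under simultaneous play:
Alto's best replies: X→Small; Y→Small; Z→Small.
Brio's best replies: Small→Y; Large→Z.
Only (Small, Y) has each player best-responding; Nash payoffs (-5, 4).
Alto's commitment gain: 6 − -5 = 11.

11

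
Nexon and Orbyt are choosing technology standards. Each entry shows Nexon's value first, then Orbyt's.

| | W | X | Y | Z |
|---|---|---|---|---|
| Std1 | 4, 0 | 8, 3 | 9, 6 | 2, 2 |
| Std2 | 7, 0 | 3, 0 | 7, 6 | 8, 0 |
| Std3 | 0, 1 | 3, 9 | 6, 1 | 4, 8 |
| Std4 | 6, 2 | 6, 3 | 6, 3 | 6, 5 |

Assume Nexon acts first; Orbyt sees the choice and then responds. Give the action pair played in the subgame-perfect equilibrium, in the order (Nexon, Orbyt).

(Std1, Y)

Work backward from Orbyt's decision.
- Std1: Orbyt compares 0, 3, 6, 2 and picks Y; Nexon would get 9.
- Std2: Orbyt compares 0, 0, 6, 0 and picks Y; Nexon would get 7.
- Std3: Orbyt compares 1, 9, 1, 8 and picks X; Nexon would get 3.
- Std4: Orbyt compares 2, 3, 3, 5 and picks Z; Nexon would get 6.
Nexon's induced payoffs are 9, 7, 3, 6, so Nexon commits to Std1. Subgame-perfect outcome: (Std1, Y) with payoffs (9, 6).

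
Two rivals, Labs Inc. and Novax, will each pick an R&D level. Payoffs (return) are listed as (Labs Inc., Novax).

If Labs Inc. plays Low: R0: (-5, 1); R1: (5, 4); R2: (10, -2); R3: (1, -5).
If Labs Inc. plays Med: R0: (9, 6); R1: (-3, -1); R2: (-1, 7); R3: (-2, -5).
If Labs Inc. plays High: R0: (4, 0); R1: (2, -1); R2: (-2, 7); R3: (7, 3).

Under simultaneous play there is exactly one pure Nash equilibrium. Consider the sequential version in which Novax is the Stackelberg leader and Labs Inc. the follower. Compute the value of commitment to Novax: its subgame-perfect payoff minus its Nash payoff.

2

Backward induction with Novax moving first.
- R0 → Labs Inc. plays Med (best of -5, 9, 4); Novax gets 6.
- R1 → Labs Inc. plays Low (best of 5, -3, 2); Novax gets 4.
- R2 → Labs Inc. plays Low (best of 10, -1, -2); Novax gets -2.
- R3 → Labs Inc. plays High (best of 1, -2, 7); Novax gets 3.
Maximizing over 6, 4, -2, 3, Novax chooses R0. Subgame-perfect outcome: (Med, R0) with payoffs (9, 6).
Now find the simultaneous Nash equilibrium.
Labs Inc.'s best replies: R0→Med; R1→Low; R2→Low; R3→High.
Novax's best replies: Low→R1; Med→R2; High→R2.
Only (Low, R1) has each player best-responding; Nash payoffs (5, 4).
Novax's commitment gain: 6 − 4 = 2.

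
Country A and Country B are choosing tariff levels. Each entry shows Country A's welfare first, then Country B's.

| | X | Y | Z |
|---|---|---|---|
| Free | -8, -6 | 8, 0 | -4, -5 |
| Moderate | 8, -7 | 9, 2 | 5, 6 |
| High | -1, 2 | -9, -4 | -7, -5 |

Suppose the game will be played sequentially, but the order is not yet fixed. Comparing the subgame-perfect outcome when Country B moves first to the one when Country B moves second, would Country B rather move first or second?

If Country A leads: Country B's best replies are Free→Y, Moderate→Z, High→X; Country A's induced payoffs 8, 5, -1; outcome (Free, Y), payoffs (8, 0).
If Country B leads: Country A's best replies are X→Moderate, Y→Moderate, Z→Moderate; Country B's induced payoffs -7, 2, 6; outcome (Moderate, Z), payoffs (5, 6).
Country B gets 6 moving first and 0 moving second, so Country B prefers to move first.

first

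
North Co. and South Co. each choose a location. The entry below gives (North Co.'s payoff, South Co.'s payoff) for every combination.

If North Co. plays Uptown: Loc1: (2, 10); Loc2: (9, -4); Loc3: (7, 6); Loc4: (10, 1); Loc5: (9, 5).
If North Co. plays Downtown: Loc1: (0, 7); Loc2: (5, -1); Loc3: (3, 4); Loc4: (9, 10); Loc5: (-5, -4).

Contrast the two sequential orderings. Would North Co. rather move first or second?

If North Co. leads: South Co.'s best replies are Uptown→Loc1, Downtown→Loc4; North Co.'s induced payoffs 2, 9; outcome (Downtown, Loc4), payoffs (9, 10).
If South Co. leads: North Co.'s best replies are Loc1→Uptown, Loc2→Uptown, Loc3→Uptown, Loc4→Uptown, Loc5→Uptown; South Co.'s induced payoffs 10, -4, 6, 1, 5; outcome (Uptown, Loc1), payoffs (2, 10).
North Co. gets 9 moving first and 2 moving second, so North Co. prefers to move first.

first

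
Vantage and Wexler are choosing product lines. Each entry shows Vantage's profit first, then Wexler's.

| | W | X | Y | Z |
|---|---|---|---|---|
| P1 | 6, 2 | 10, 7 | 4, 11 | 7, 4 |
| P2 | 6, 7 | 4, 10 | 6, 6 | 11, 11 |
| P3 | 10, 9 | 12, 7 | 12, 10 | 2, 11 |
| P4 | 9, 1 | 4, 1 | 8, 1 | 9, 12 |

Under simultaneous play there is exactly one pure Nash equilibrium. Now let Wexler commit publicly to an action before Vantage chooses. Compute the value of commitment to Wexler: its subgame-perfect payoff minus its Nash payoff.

Vantage best-responds to each possible Wexler move:
- W: Vantage compares 6, 6, 10, 9 and picks P3; Wexler would get 9.
- X: Vantage compares 10, 4, 12, 4 and picks P3; Wexler would get 7.
- Y: Vantage compares 4, 6, 12, 8 and picks P3; Wexler would get 10.
- Z: Vantage compares 7, 11, 2, 9 and picks P2; Wexler would get 11.
Wexler's induced payoffs are 9, 7, 10, 11, so Wexler commits to Z. Subgame-perfect outcome: (P2, Z) with payoffs (11, 11).
Under simultaneous play:
Vantage's best replies: W→P3; X→P3; Y→P3; Z→P2.
Wexler's best replies: P1→Y; P2→Z; P3→Z; P4→Z.
Only (P2, Z) has each player best-responding; Nash payoffs (11, 11).
Wexler's commitment gain: 11 − 11 = 0.

0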